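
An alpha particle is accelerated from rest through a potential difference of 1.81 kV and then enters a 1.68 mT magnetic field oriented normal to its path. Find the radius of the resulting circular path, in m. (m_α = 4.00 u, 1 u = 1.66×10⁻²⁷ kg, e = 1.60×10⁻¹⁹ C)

r ≈ 5.16 m

The kinetic energy gained is K = qV = (2×1.60×10^-19)(1810) = 5.79×10^-16 J.
v = √(2K/m) = 4.18×10^5 m/s.
r = mv/(qB) = (6.64×10^-27)(4.18×10^5) / [(2×1.60×10^-19)(1.68×10^-3)] = 5.16 m.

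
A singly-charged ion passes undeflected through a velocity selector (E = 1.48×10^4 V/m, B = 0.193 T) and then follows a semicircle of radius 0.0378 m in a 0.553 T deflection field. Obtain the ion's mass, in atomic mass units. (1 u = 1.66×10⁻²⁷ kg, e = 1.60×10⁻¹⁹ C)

v = E/B₁ = 7.67×10^4 m/s.
From r = mv/(qB₂), m = qB₂r/v = (1×1.60×10^-19)(0.553)(0.0378) / (7.67×10^4) = 4.36×10^-26 kg.
In atomic mass units: m = 4.36×10^-26 / 1.66×10^-27 = 26.3 u.

m ≈ 26.3 u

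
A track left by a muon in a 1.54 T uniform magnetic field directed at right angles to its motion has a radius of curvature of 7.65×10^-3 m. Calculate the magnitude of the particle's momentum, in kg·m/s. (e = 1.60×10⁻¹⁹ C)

p ≈ 1.88×10^-21 kg·m/s

Since qvB = mv²/r, the momentum p = mv = qBr.
p = (1×1.60×10^-19)(1.54)(7.65×10^-3) = 1.88×10^-21 kg·m/s.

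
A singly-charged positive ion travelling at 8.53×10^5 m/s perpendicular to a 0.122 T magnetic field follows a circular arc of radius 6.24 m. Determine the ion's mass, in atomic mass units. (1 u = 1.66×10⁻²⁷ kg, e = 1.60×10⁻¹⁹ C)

qvB = mv²/r ⇒ m = qBr/v.
m = (1×1.60×10^-19)(0.122)(6.24) / (8.53×10^5) = 1.43×10^-25 kg = 86.0 u.

m ≈ 86.0 u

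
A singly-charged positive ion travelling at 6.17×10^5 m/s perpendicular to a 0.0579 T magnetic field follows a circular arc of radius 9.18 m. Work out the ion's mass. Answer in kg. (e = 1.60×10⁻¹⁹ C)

m ≈ 1.38×10^-25 kg

qvB = mv²/r ⇒ m = qBr/v.
m = (1×1.60×10^-19)(0.0579)(9.18) / (6.17×10^5) = 1.38×10^-25 kg.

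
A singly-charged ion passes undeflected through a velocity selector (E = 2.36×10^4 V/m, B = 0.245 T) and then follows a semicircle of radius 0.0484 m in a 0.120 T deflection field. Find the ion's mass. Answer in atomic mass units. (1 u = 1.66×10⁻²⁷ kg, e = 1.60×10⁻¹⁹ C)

m ≈ 5.81 u

v = E/B₁ = 9.63×10^4 m/s.
From r = mv/(qB₂), m = qB₂r/v = (1×1.60×10^-19)(0.120)(0.0484) / (9.63×10^4) = 9.65×10^-27 kg.
In atomic mass units: m = 9.65×10^-27 / 1.66×10^-27 = 5.81 u.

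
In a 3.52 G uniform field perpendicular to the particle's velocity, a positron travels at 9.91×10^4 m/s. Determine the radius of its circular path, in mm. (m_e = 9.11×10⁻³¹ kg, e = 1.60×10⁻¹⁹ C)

The magnetic force provides the centripetal force: qvB = mv²/r, so r = mv/(qB).
r = (9.11×10^-31 kg)(9.91×10^4 m/s) / [(1×1.60×10^-19 C)(3.52×10^-4 T)] = 1.60×10^-3 m.

r ≈ 1.60 mm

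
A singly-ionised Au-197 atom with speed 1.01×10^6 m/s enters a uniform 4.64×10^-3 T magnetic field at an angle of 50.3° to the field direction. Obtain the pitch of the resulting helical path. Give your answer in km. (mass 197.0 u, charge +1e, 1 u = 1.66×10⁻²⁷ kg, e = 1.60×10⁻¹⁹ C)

The velocity component along B is v∥ = v cos50.3° = 6.45×10^5 m/s.
The cyclotron period T = 2πm/(qB) = 2.77×10^-3 s is set by m, q, B alone.
Pitch = v∥·T = (6.45×10^5)(2.77×10^-3) = 1790 m.

pitch ≈ 1.79 km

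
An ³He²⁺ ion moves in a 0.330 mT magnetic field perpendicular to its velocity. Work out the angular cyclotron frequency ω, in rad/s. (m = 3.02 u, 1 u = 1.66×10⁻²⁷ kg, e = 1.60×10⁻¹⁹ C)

ω = qB/m = (2×1.60×10^-19)(3.30×10^-4) / (5.01×10^-27) = 2.11×10^4 rad/s.

ω ≈ 2.11×10^4 rad/s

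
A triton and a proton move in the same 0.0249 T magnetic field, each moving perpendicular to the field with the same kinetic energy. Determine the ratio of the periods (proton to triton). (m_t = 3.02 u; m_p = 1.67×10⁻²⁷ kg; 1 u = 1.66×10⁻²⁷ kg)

T = 2πm/(qB) is independent of speed, so T₂/T₁ = (m₂/q₂)/(m₁/q₁).
T_{proton}/T_{triton} = (1.67×10^-27/1e) / (5.01×10^-27/1e) = 0.333.

ratio ≈ 0.333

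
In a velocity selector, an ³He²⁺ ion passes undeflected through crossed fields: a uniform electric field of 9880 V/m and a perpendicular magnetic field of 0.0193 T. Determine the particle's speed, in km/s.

For zero net force, qE = qvB, so v = E/B.
v = (9880) / (0.0193) = 5.12×10^5 m/s.

v ≈ 512 km/s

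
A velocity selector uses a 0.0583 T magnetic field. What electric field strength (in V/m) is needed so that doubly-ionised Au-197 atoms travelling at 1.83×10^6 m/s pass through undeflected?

qE = qvB ⇒ E = vB = (1.83×10^6)(0.0583) = 1.07×10^5 V/m.

E ≈ 1.07×10^5 V/m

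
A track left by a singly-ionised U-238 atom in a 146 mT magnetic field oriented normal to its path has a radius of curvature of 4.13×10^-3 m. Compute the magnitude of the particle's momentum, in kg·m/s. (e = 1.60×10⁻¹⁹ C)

Since qvB = mv²/r, the momentum p = mv = qBr.
p = (1×1.60×10^-19)(0.146)(4.13×10^-3) = 9.65×10^-23 kg·m/s.

p ≈ 9.65×10^-23 kg·m/s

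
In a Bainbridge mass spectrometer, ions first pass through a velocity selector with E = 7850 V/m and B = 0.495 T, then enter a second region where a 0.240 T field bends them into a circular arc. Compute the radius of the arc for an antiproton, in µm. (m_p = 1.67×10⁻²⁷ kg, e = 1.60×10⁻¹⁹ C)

The selector passes v = E/B = 7850/0.495 = 1.59×10^4 m/s.
In the deflection region, r = mv/(qB₂) = (1.67×10^-27)(1.59×10^4) / [(1×1.60×10^-19)(0.240)] = 6.90×10^-4 m.

r ≈ 690 µm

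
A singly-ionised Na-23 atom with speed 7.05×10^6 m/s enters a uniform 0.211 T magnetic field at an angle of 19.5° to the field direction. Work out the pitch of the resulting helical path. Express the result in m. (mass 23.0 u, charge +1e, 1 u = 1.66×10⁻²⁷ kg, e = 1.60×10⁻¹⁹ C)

pitch ≈ 47.2 m

The velocity component along B is v∥ = v cos19.5° = 6.65×10^6 m/s.
The cyclotron period T = 2πm/(qB) = 7.11×10^-6 s is set by m, q, B alone.
Pitch = v∥·T = (6.65×10^6)(7.11×10^-6) = 47.2 m.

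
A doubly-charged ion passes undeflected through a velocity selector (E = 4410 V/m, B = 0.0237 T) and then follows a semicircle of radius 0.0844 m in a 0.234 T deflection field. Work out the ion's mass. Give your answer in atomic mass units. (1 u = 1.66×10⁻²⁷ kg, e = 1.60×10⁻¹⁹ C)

m ≈ 20.5 u

v = E/B₁ = 1.86×10^5 m/s.
From r = mv/(qB₂), m = qB₂r/v = (2×1.60×10^-19)(0.234)(0.0844) / (1.86×10^5) = 3.40×10^-26 kg.
In atomic mass units: m = 3.40×10^-26 / 1.66×10^-27 = 20.5 u.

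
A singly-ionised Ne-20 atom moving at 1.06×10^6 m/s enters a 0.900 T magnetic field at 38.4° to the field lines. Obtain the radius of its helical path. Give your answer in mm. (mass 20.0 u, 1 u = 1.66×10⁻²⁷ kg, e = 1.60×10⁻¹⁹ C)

Only the perpendicular component v⊥ = v sin38.4° = 6.58×10^5 m/s is bent by the field.
r = m v⊥ /(qB) = (3.32×10^-26)(6.58×10^5) / [(1×1.60×10^-19)(0.900)] = 0.152 m.

r ≈ 152 mm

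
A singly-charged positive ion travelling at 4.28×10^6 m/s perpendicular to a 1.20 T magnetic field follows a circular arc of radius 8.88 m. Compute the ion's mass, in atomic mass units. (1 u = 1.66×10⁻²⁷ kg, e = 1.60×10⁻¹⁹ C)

qvB = mv²/r ⇒ m = qBr/v.
m = (1×1.60×10^-19)(1.20)(8.88) / (4.28×10^6) = 3.98×10^-25 kg = 240 u.

m ≈ 240 u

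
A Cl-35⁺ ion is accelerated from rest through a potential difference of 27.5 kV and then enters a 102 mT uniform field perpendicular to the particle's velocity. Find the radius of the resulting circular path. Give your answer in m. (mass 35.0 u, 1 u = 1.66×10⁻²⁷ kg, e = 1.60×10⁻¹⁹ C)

The kinetic energy gained is K = qV = (1×1.60×10^-19)(2.75×10^4) = 4.40×10^-15 J.
v = √(2K/m) = 3.89×10^5 m/s.
r = mv/(qB) = (5.81×10^-26)(3.89×10^5) / [(1×1.60×10^-19)(0.102)] = 1.39 m.

r ≈ 1.39 m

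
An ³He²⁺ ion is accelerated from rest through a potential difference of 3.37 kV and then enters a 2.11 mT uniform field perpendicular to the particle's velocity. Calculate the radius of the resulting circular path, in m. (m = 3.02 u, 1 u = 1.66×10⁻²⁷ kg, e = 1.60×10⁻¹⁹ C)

r ≈ 4.87 m

The kinetic energy gained is K = qV = (2×1.60×10^-19)(3370) = 1.08×10^-15 J.
v = √(2K/m) = 6.56×10^5 m/s.
r = mv/(qB) = (5.01×10^-27)(6.56×10^5) / [(2×1.60×10^-19)(2.11×10^-3)] = 4.87 m.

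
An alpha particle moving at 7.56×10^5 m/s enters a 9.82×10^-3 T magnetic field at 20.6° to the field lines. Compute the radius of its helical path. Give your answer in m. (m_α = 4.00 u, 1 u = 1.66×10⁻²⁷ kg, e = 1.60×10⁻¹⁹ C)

r ≈ 0.562 m

Only the perpendicular component v⊥ = v sin20.6° = 2.66×10^5 m/s is bent by the field.
r = m v⊥ /(qB) = (6.64×10^-27)(2.66×10^5) / [(2×1.60×10^-19)(9.82×10^-3)] = 0.562 m.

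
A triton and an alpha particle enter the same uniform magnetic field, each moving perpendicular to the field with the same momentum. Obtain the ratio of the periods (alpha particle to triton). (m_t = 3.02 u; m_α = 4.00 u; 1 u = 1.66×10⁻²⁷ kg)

T = 2πm/(qB) is independent of speed, so T₂/T₁ = (m₂/q₂)/(m₁/q₁).
T_{alpha particle}/T_{triton} = (6.64×10^-27/2e) / (5.01×10^-27/1e) = 0.662.

ratio ≈ 0.662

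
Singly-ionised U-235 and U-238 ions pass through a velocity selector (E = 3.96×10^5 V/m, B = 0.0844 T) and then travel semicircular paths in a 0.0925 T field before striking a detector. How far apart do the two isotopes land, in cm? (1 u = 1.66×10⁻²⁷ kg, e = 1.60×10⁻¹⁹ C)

Δd ≈ 316 cm

Both emerge at v = E/B₁ = 4.69×10^6 m/s.
r = mv/(qB₂), so r₁ = 123.67 m and r₂ = 125.25 m, giving Δr = 1.58 m.
After a semicircle each ion lands a diameter 2r from the entry slit, so the separation is 2Δr = 3.16 m.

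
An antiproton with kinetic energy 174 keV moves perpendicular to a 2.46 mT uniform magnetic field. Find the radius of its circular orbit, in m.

r ≈ 24.5 m

Convert the energy: K = 174 keV = 2.78×10^-14 J.
v = √(2K/m) = √(2·2.78×10^-14/1.67×10^-27) = 5.77×10^6 m/s.
r = mv/(qB) = (1.67×10^-27)(5.77×10^6) / [(1×1.60×10^-19)(2.46×10^-3)] = 24.5 m.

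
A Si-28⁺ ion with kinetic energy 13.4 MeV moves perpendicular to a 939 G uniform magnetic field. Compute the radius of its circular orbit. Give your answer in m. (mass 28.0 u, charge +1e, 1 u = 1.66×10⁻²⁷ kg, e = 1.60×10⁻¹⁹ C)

r ≈ 29.7 m

Convert the energy: K = 13.4 MeV = 2.14×10^-12 J.
v = √(2K/m) = √(2·2.14×10^-12/4.65×10^-26) = 9.60×10^6 m/s.
r = mv/(qB) = (4.65×10^-26)(9.60×10^6) / [(1×1.60×10^-19)(0.0939)] = 29.7 m.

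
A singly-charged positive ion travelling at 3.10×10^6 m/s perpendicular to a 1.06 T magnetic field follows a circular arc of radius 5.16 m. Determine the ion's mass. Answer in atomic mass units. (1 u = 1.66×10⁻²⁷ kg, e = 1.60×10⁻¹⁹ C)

qvB = mv²/r ⇒ m = qBr/v.
m = (1×1.60×10^-19)(1.06)(5.16) / (3.10×10^6) = 2.82×10^-25 kg = 170 u.

m ≈ 170 u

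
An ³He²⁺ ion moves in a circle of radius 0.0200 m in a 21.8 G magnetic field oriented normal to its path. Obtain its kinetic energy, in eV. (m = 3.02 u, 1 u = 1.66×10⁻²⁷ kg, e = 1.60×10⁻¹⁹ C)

v = qBr/m = (2×1.60×10^-19)(2.18×10^-3)(0.0200) / (5.01×10^-27) = 2780 m/s.
K = ½mv² = 0.5·(5.01×10^-27)·(2780)² = 1.94×10^-20 J = 0.121 eV.

K ≈ 0.121 eV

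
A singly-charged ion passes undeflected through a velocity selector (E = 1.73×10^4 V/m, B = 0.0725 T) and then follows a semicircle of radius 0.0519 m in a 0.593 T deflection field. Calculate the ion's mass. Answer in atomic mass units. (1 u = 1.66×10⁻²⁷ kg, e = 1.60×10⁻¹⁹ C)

m ≈ 12.4 u

v = E/B₁ = 2.39×10^5 m/s.
From r = mv/(qB₂), m = qB₂r/v = (1×1.60×10^-19)(0.593)(0.0519) / (2.39×10^5) = 2.06×10^-26 kg.
In atomic mass units: m = 2.06×10^-26 / 1.66×10^-27 = 12.4 u.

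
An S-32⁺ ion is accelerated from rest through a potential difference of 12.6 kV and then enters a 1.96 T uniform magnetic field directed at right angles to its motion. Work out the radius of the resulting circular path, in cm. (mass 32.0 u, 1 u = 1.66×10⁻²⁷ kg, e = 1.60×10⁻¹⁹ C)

The kinetic energy gained is K = qV = (1×1.60×10^-19)(1.26×10^4) = 2.02×10^-15 J.
v = √(2K/m) = 2.76×10^5 m/s.
r = mv/(qB) = (5.31×10^-26)(2.76×10^5) / [(1×1.60×10^-19)(1.96)] = 0.0467 m.

r ≈ 4.67 cm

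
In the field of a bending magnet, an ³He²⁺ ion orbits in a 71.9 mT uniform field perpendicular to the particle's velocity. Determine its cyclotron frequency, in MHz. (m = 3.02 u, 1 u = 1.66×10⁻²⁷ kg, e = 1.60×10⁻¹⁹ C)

f = qB/(2πm) = (2×1.60×10^-19)(0.0719) / [2π(5.01×10^-27)] = 7.30×10^5 Hz.

f ≈ 0.730 MHz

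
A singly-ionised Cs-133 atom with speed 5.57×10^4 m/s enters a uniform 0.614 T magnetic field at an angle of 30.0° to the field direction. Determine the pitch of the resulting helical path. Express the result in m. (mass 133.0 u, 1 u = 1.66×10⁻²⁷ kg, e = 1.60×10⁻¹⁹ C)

The velocity component along B is v∥ = v cos30.0° = 4.82×10^4 m/s.
The cyclotron period T = 2πm/(qB) = 1.41×10^-5 s is set by m, q, B alone.
Pitch = v∥·T = (4.82×10^4)(1.41×10^-5) = 0.681 m.

pitch ≈ 0.681 m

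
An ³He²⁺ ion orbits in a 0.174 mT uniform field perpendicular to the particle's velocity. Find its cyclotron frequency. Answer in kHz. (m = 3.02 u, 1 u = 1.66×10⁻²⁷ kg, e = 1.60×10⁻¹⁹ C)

f ≈ 1.77 kHz

f = qB/(2πm) = (2×1.60×10^-19)(1.74×10^-4) / [2π(5.01×10^-27)] = 1770 Hz.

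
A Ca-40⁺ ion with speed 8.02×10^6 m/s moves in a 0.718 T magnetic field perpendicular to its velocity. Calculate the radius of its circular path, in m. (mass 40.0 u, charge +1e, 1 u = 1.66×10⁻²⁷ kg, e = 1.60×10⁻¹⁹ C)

The magnetic force provides the centripetal force: qvB = mv²/r, so r = mv/(qB).
r = (6.64×10^-26 kg)(8.02×10^6 m/s) / [(1×1.60×10^-19 C)(0.718 T)] = 4.64 m.

r ≈ 4.64 m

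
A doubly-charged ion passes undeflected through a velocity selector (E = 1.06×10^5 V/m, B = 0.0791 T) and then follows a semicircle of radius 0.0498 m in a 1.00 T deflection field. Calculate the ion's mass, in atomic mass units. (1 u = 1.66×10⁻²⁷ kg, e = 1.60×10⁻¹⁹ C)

v = E/B₁ = 1.34×10^6 m/s.
From r = mv/(qB₂), m = qB₂r/v = (2×1.60×10^-19)(1.00)(0.0498) / (1.34×10^6) = 1.19×10^-26 kg.
In atomic mass units: m = 1.19×10^-26 / 1.66×10^-27 = 7.16 u.

m ≈ 7.16 u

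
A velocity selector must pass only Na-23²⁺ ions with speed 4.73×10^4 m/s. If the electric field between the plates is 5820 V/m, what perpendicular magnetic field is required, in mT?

B ≈ 123 mT

qE = qvB ⇒ B = E/v = (5820) / (4.73×10^4) = 0.123 T.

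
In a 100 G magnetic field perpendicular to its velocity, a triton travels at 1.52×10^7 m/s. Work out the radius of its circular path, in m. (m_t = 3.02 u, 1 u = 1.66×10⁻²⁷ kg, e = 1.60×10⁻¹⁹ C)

r ≈ 47.6 m

The magnetic force provides the centripetal force: qvB = mv²/r, so r = mv/(qB).
r = (5.01×10^-27 kg)(1.52×10^7 m/s) / [(1×1.60×10^-19 C)(0.0100 T)] = 47.6 m.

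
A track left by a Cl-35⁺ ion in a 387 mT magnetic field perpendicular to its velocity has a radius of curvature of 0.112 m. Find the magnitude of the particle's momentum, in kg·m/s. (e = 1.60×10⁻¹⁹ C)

Since qvB = mv²/r, the momentum p = mv = qBr.
p = (1×1.60×10^-19)(0.387)(0.112) = 6.94×10^-21 kg·m/s.

p ≈ 6.94×10^-21 kg·m/s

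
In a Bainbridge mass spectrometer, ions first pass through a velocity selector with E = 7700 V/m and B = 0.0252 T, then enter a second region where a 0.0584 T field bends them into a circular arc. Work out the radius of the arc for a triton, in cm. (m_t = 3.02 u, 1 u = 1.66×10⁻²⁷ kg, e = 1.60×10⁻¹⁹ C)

r ≈ 16.4 cm

The selector passes v = E/B = 7700/0.0252 = 3.06×10^5 m/s.
In the deflection region, r = mv/(qB₂) = (5.01×10^-27)(3.06×10^5) / [(1×1.60×10^-19)(0.0584)] = 0.164 m.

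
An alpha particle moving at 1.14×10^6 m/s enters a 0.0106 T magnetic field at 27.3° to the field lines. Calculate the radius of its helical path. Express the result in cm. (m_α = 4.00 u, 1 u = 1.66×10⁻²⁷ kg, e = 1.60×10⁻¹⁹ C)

r ≈ 102 cm

Only the perpendicular component v⊥ = v sin27.3° = 5.23×10^5 m/s is bent by the field.
r = m v⊥ /(qB) = (6.64×10^-27)(5.23×10^5) / [(2×1.60×10^-19)(0.0106)] = 1.02 m.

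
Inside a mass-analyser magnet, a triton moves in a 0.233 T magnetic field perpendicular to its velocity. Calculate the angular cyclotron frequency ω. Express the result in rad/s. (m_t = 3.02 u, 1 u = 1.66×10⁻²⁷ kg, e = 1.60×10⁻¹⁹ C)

ω = qB/m = (1×1.60×10^-19)(0.233) / (5.01×10^-27) = 7.44×10^6 rad/s.

ω ≈ 7.44×10^6 rad/s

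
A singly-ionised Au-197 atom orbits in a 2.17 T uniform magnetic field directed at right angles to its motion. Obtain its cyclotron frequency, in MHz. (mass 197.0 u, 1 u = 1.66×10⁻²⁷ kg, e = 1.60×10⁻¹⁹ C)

f = qB/(2πm) = (1×1.60×10^-19)(2.17) / [2π(3.27×10^-25)] = 1.69×10^5 Hz.

f ≈ 0.169 MHz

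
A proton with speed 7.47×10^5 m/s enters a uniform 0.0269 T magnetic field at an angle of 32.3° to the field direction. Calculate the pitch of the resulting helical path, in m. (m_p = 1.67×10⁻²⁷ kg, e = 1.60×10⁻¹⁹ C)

The velocity component along B is v∥ = v cos32.3° = 6.31×10^5 m/s.
The cyclotron period T = 2πm/(qB) = 2.44×10^-6 s is set by m, q, B alone.
Pitch = v∥·T = (6.31×10^5)(2.44×10^-6) = 1.54 m.

pitch ≈ 1.54 m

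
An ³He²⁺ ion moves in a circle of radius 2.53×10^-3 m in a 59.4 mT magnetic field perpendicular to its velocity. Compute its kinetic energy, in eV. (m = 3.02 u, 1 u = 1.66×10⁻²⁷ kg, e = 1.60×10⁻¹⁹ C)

v = qBr/m = (2×1.60×10^-19)(0.0594)(2.53×10^-3) / (5.01×10^-27) = 9590 m/s.
K = ½mv² = 0.5·(5.01×10^-27)·(9590)² = 2.31×10^-19 J = 1.44 eV.

K ≈ 1.44 eV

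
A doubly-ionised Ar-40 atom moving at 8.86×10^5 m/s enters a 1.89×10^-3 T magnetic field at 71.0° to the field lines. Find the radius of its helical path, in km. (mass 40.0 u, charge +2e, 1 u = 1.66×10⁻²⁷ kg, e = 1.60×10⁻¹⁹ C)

r ≈ 0.0920 km

Only the perpendicular component v⊥ = v sin71.0° = 8.38×10^5 m/s is bent by the field.
r = m v⊥ /(qB) = (6.64×10^-26)(8.38×10^5) / [(2×1.60×10^-19)(1.89×10^-3)] = 92.0 m.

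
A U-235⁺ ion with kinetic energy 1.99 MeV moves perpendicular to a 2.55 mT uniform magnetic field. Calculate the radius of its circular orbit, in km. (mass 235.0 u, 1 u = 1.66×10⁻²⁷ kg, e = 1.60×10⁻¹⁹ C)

Convert the energy: K = 1.99 MeV = 3.18×10^-13 J.
v = √(2K/m) = √(2·3.18×10^-13/3.90×10^-25) = 1.28×10^6 m/s.
r = mv/(qB) = (3.90×10^-25)(1.28×10^6) / [(1×1.60×10^-19)(2.55×10^-3)] = 1220 m.

r ≈ 1.22 km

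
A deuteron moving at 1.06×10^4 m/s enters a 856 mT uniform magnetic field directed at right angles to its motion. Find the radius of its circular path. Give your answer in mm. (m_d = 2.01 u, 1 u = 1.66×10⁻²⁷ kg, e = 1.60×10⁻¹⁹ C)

r ≈ 0.258 mm

The magnetic force provides the centripetal force: qvB = mv²/r, so r = mv/(qB).
r = (3.34×10^-27 kg)(1.06×10^4 m/s) / [(1×1.60×10^-19 C)(0.856 T)] = 2.58×10^-4 m.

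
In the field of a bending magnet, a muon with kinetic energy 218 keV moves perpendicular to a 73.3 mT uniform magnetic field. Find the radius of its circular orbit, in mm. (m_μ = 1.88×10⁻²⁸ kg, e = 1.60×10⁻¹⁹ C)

r ≈ 309 mm

Convert the energy: K = 218 keV = 3.49×10^-14 J.
v = √(2K/m) = √(2·3.49×10^-14/1.88×10^-28) = 1.93×10^7 m/s.
r = mv/(qB) = (1.88×10^-28)(1.93×10^7) / [(1×1.60×10^-19)(0.0733)] = 0.309 m.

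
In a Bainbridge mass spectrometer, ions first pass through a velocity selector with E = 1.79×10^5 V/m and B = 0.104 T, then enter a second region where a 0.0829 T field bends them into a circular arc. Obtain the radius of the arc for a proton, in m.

r ≈ 0.217 m

The selector passes v = E/B = 1.79×10^5/0.104 = 1.72×10^6 m/s.
In the deflection region, r = mv/(qB₂) = (1.67×10^-27)(1.72×10^6) / [(1×1.60×10^-19)(0.0829)] = 0.217 m.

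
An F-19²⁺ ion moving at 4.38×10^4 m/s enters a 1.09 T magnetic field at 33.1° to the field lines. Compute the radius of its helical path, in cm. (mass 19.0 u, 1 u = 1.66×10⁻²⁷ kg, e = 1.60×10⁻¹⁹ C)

r ≈ 0.216 cm

Only the perpendicular component v⊥ = v sin33.1° = 2.39×10^4 m/s is bent by the field.
r = m v⊥ /(qB) = (3.15×10^-26)(2.39×10^4) / [(2×1.60×10^-19)(1.09)] = 2.16×10^-3 m.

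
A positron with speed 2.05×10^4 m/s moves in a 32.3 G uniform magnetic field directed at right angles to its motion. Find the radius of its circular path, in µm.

r ≈ 36.1 µm

The magnetic force provides the centripetal force: qvB = mv²/r, so r = mv/(qB).
r = (9.11×10^-31 kg)(2.05×10^4 m/s) / [(1×1.60×10^-19 C)(3.23×10^-3 T)] = 3.61×10^-5 m.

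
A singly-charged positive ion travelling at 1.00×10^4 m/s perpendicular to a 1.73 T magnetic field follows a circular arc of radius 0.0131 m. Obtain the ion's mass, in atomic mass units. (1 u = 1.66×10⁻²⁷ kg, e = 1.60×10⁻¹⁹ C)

m ≈ 218 u

qvB = mv²/r ⇒ m = qBr/v.
m = (1×1.60×10^-19)(1.73)(0.0131) / (1.00×10^4) = 3.63×10^-25 kg = 218 u.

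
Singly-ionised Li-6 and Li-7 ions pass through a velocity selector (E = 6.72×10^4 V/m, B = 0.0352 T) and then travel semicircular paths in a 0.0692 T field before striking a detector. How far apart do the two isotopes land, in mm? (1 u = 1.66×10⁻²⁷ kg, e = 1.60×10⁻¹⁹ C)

Both emerge at v = E/B₁ = 1.91×10^6 m/s.
r = mv/(qB₂), so r₁ = 1.717 m and r₂ = 2.004 m, giving Δr = 0.286 m.
After a semicircle each ion lands a diameter 2r from the entry slit, so the separation is 2Δr = 0.572 m.

Δd ≈ 572 mm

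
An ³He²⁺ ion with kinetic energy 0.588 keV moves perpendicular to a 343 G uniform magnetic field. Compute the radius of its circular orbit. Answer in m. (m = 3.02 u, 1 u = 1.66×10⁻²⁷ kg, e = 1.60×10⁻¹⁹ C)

r ≈ 0.0885 m

Convert the energy: K = 0.588 keV = 9.41×10^-17 J.
v = √(2K/m) = √(2·9.41×10^-17/5.01×10^-27) = 1.94×10^5 m/s.
r = mv/(qB) = (5.01×10^-27)(1.94×10^5) / [(2×1.60×10^-19)(0.0343)] = 0.0885 m.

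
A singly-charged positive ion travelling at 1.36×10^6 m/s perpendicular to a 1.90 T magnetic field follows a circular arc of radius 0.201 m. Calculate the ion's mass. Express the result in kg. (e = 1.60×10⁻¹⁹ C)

m ≈ 4.49×10^-26 kg

qvB = mv²/r ⇒ m = qBr/v.
m = (1×1.60×10^-19)(1.90)(0.201) / (1.36×10^6) = 4.49×10^-26 kg.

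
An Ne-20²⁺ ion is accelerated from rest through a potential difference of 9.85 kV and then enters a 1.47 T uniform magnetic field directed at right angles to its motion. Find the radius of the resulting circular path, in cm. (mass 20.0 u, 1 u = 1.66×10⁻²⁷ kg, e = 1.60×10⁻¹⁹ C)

r ≈ 3.08 cm

The kinetic energy gained is K = qV = (2×1.60×10^-19)(9850) = 3.15×10^-15 J.
v = √(2K/m) = 4.36×10^5 m/s.
r = mv/(qB) = (3.32×10^-26)(4.36×10^5) / [(2×1.60×10^-19)(1.47)] = 0.0308 m.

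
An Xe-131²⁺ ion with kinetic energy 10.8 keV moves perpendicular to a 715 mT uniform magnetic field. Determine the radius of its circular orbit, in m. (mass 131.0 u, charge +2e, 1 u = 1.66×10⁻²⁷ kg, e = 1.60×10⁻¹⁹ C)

r ≈ 0.120 m

Convert the energy: K = 10.8 keV = 1.73×10^-15 J.
v = √(2K/m) = √(2·1.73×10^-15/2.17×10^-25) = 1.26×10^5 m/s.
r = mv/(qB) = (2.17×10^-25)(1.26×10^5) / [(2×1.60×10^-19)(0.715)] = 0.120 m.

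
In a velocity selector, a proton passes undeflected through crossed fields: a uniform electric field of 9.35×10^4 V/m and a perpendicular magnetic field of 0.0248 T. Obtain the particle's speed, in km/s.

v ≈ 3770 km/s

For zero net force, qE = qvB, so v = E/B.
v = (9.35×10^4) / (0.0248) = 3.77×10^6 m/s.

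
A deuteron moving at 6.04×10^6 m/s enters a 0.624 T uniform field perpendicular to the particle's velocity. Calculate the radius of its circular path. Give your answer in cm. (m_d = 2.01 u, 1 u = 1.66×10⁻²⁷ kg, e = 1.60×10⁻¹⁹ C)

The magnetic force provides the centripetal force: qvB = mv²/r, so r = mv/(qB).
r = (3.34×10^-27 kg)(6.04×10^6 m/s) / [(1×1.60×10^-19 C)(0.624 T)] = 0.202 m.

r ≈ 20.2 cm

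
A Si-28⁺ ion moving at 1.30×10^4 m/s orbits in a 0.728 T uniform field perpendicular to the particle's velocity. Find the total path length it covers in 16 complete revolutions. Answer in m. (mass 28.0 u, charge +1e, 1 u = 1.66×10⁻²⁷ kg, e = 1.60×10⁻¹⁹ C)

L ≈ 0.522 m

r = mv/(qB) = 5.19×10^-3 m, so one revolution covers 2πr = 0.0326 m.
In 16 revolutions: L = 16·2πr = 0.522 m.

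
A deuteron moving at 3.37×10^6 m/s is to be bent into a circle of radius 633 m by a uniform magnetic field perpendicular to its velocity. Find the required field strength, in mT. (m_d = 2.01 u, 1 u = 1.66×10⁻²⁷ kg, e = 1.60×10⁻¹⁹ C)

B ≈ 0.111 mT

qvB = mv²/r gives B = mv/(qr).
B = (3.34×10^-27)(3.37×10^6) / [(1×1.60×10^-19)(633)] = 1.11×10^-4 T.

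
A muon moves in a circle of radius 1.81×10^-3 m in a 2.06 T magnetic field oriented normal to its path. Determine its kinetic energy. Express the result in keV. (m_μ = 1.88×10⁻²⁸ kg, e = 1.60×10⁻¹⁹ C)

K ≈ 5.92 keV

v = qBr/m = (1×1.60×10^-19)(2.06)(1.81×10^-3) / (1.88×10^-28) = 3.17×10^6 m/s.
K = ½mv² = 0.5·(1.88×10^-28)·(3.17×10^6)² = 9.47×10^-16 J = 5.92 keV.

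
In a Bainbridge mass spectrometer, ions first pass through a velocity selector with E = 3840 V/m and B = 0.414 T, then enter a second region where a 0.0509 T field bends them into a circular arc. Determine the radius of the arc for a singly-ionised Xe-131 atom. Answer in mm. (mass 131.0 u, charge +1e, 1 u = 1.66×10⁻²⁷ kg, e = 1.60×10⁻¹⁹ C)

The selector passes v = E/B = 3840/0.414 = 9280 m/s.
In the deflection region, r = mv/(qB₂) = (2.17×10^-25)(9280) / [(1×1.60×10^-19)(0.0509)] = 0.248 m.

r ≈ 248 mm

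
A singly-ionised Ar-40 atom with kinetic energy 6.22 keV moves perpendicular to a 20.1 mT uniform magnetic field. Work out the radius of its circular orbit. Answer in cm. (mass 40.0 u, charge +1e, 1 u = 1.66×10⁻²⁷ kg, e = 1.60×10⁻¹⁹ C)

Convert the energy: K = 6.22 keV = 9.95×10^-16 J.
v = √(2K/m) = √(2·9.95×10^-16/6.64×10^-26) = 1.73×10^5 m/s.
r = mv/(qB) = (6.64×10^-26)(1.73×10^5) / [(1×1.60×10^-19)(0.0201)] = 3.57 m.

r ≈ 357 cm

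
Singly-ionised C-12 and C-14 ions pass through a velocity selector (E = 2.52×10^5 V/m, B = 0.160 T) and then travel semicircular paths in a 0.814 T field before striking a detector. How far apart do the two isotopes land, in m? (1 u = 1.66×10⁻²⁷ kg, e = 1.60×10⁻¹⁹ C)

Δd ≈ 0.0803 m

Both emerge at v = E/B₁ = 1.57×10^6 m/s.
r = mv/(qB₂), so r₁ = 0.2409 m and r₂ = 0.2810 m, giving Δr = 0.0401 m.
After a semicircle each ion lands a diameter 2r from the entry slit, so the separation is 2Δr = 0.0803 m.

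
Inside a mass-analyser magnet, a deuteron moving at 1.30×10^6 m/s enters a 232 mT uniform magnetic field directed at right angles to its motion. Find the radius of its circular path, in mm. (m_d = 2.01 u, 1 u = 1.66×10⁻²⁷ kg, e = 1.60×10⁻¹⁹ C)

r ≈ 117 mm

The magnetic force provides the centripetal force: qvB = mv²/r, so r = mv/(qB).
r = (3.34×10^-27 kg)(1.30×10^6 m/s) / [(1×1.60×10^-19 C)(0.232 T)] = 0.117 m.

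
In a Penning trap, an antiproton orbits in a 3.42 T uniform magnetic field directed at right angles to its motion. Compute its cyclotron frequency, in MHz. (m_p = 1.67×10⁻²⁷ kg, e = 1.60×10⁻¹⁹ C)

f = qB/(2πm) = (1×1.60×10^-19)(3.42) / [2π(1.67×10^-27)] = 5.21×10^7 Hz.

f ≈ 52.1 MHz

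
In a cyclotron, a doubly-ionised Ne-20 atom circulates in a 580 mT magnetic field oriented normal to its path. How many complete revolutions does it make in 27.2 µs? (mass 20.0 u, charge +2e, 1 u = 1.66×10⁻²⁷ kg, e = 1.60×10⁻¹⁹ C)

T = 2πm/(qB) = 2π(3.32×10^-26) / [(2×1.60×10^-19)(0.580)] = 1.1239×10^-6 s.
N = t/T = 2.72×10^-5 / 1.1239×10^-6 ≈ 24.20, so 24 complete revolutions.

N = 24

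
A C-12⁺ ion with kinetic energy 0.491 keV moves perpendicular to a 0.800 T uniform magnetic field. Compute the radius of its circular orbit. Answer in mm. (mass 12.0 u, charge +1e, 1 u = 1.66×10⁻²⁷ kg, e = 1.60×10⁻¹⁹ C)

Convert the energy: K = 0.491 keV = 7.86×10^-17 J.
v = √(2K/m) = √(2·7.86×10^-17/1.99×10^-26) = 8.88×10^4 m/s.
r = mv/(qB) = (1.99×10^-26)(8.88×10^4) / [(1×1.60×10^-19)(0.800)] = 0.0138 m.

r ≈ 13.8 mm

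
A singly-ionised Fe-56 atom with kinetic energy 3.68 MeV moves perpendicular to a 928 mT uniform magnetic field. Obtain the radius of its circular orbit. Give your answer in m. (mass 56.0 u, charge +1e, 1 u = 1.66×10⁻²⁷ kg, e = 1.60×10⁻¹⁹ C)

r ≈ 2.23 m

Convert the energy: K = 3.68 MeV = 5.89×10^-13 J.
v = √(2K/m) = √(2·5.89×10^-13/9.30×10^-26) = 3.56×10^6 m/s.
r = mv/(qB) = (9.30×10^-26)(3.56×10^6) / [(1×1.60×10^-19)(0.928)] = 2.23 m.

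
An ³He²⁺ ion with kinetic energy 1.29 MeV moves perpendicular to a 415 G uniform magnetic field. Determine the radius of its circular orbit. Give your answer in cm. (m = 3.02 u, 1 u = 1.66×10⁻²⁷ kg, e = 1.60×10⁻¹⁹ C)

r ≈ 343 cm

Convert the energy: K = 1.29 MeV = 2.06×10^-13 J.
v = √(2K/m) = √(2·2.06×10^-13/5.01×10^-27) = 9.07×10^6 m/s.
r = mv/(qB) = (5.01×10^-27)(9.07×10^6) / [(2×1.60×10^-19)(0.0415)] = 3.43 m.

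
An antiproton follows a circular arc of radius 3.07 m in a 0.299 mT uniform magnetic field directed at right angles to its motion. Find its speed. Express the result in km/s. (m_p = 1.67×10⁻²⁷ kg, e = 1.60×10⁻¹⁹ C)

v ≈ 87.9 km/s

From qvB = mv²/r, v = qBr/m.
v = (1×1.60×10^-19)(2.99×10^-4)(3.07) / (1.67×10^-27) = 8.79×10^4 m/s.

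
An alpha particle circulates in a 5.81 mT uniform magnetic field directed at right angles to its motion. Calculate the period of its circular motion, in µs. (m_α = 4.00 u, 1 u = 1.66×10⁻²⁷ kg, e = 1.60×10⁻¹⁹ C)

The cyclotron period is independent of speed: T = 2πm/(qB).
T = 2π(6.64×10^-27) / [(2×1.60×10^-19)(5.81×10^-3)] = 2.24×10^-5 s.

T ≈ 22.4 µs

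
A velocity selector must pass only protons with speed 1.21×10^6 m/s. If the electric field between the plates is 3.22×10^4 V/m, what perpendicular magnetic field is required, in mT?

B ≈ 26.6 mT

qE = qvB ⇒ B = E/v = (3.22×10^4) / (1.21×10^6) = 0.0266 T.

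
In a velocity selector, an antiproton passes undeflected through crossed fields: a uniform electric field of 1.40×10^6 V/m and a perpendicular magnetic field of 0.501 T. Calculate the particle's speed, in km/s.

v ≈ 2790 km/s

For zero net force, qE = qvB, so v = E/B.
v = (1.40×10^6) / (0.501) = 2.79×10^6 m/s.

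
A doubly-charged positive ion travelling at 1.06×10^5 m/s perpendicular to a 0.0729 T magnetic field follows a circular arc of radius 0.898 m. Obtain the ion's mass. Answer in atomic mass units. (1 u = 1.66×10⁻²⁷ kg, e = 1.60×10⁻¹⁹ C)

qvB = mv²/r ⇒ m = qBr/v.
m = (2×1.60×10^-19)(0.0729)(0.898) / (1.06×10^5) = 1.98×10^-25 kg = 119 u.

m ≈ 119 u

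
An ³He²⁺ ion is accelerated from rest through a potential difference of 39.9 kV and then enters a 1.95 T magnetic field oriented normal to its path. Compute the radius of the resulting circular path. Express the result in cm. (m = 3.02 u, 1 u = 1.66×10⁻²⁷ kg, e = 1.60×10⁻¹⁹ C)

r ≈ 1.81 cm

The kinetic energy gained is K = qV = (2×1.60×10^-19)(3.99×10^4) = 1.28×10^-14 J.
v = √(2K/m) = 2.26×10^6 m/s.
r = mv/(qB) = (5.01×10^-27)(2.26×10^6) / [(2×1.60×10^-19)(1.95)] = 0.0181 m.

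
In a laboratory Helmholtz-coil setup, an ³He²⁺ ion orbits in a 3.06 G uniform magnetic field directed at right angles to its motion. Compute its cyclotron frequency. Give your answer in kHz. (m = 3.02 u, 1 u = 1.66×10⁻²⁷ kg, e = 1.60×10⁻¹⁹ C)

f = qB/(2πm) = (2×1.60×10^-19)(3.06×10^-4) / [2π(5.01×10^-27)] = 3110 Hz.

f ≈ 3.11 kHz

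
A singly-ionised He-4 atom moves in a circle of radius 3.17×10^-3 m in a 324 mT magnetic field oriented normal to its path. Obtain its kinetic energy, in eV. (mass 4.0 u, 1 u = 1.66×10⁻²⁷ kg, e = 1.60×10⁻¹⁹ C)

v = qBr/m = (1×1.60×10^-19)(0.324)(3.17×10^-3) / (6.64×10^-27) = 2.47×10^4 m/s.
K = ½mv² = 0.5·(6.64×10^-27)·(2.47×10^4)² = 2.03×10^-18 J = 12.7 eV.

K ≈ 12.7 eV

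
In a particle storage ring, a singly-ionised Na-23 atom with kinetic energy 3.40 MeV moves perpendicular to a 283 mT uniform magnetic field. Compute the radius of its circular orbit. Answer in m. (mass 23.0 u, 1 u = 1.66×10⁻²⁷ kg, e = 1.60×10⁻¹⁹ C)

r ≈ 4.50 m

Convert the energy: K = 3.40 MeV = 5.44×10^-13 J.
v = √(2K/m) = √(2·5.44×10^-13/3.82×10^-26) = 5.34×10^6 m/s.
r = mv/(qB) = (3.82×10^-26)(5.34×10^6) / [(1×1.60×10^-19)(0.283)] = 4.50 m.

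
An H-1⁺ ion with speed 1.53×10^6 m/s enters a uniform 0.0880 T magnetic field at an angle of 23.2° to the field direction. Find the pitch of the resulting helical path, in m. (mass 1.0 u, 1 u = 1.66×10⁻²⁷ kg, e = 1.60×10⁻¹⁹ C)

pitch ≈ 1.04 m

The velocity component along B is v∥ = v cos23.2° = 1.41×10^6 m/s.
The cyclotron period T = 2πm/(qB) = 7.41×10^-7 s is set by m, q, B alone.
Pitch = v∥·T = (1.41×10^6)(7.41×10^-7) = 1.04 m.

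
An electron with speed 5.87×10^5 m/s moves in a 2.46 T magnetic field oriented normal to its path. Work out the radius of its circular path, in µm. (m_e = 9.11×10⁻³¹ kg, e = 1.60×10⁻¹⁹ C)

The magnetic force provides the centripetal force: qvB = mv²/r, so r = mv/(qB).
r = (9.11×10^-31 kg)(5.87×10^5 m/s) / [(1×1.60×10^-19 C)(2.46 T)] = 1.36×10^-6 m.

r ≈ 1.36 µm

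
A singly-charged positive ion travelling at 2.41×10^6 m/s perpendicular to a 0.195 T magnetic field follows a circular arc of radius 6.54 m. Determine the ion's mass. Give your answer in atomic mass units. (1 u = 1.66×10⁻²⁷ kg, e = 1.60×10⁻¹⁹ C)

m ≈ 51.0 u

qvB = mv²/r ⇒ m = qBr/v.
m = (1×1.60×10^-19)(0.195)(6.54) / (2.41×10^6) = 8.47×10^-26 kg = 51.0 u.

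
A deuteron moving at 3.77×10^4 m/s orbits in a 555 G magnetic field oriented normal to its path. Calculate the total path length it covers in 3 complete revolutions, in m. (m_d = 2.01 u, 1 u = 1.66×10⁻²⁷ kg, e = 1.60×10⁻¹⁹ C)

r = mv/(qB) = 0.0142 m, so one revolution covers 2πr = 0.0890 m.
In 3 revolutions: L = 3·2πr = 0.267 m.

L ≈ 0.267 m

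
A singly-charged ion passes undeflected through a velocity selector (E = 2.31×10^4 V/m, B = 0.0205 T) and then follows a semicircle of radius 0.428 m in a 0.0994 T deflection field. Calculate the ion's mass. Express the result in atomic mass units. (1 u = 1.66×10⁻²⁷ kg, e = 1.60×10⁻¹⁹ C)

v = E/B₁ = 1.13×10^6 m/s.
From r = mv/(qB₂), m = qB₂r/v = (1×1.60×10^-19)(0.0994)(0.428) / (1.13×10^6) = 6.04×10^-27 kg.
In atomic mass units: m = 6.04×10^-27 / 1.66×10^-27 = 3.64 u.

m ≈ 3.64 u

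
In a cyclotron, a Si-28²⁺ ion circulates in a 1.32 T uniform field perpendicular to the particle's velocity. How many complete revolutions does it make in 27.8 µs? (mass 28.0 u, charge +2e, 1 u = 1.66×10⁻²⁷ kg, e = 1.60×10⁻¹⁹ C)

N = 40

T = 2πm/(qB) = 2π(4.648×10^-26) / [(2×1.60×10^-19)(1.32)] = 6.9139×10^-7 s.
N = t/T = 2.78×10^-5 / 6.9139×10^-7 ≈ 40.21, so 40 complete revolutions.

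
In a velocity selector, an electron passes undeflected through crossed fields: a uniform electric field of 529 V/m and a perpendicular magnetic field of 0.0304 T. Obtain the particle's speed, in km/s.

v ≈ 17.4 km/s

For zero net force, qE = qvB, so v = E/B.
v = (529) / (0.0304) = 1.74×10^4 m/s.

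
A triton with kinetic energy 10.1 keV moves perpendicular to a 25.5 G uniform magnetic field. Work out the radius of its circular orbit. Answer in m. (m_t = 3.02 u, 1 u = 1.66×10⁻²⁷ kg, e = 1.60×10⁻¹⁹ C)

r ≈ 9.87 m

Convert the energy: K = 10.1 keV = 1.62×10^-15 J.
v = √(2K/m) = √(2·1.62×10^-15/5.01×10^-27) = 8.03×10^5 m/s.
r = mv/(qB) = (5.01×10^-27)(8.03×10^5) / [(1×1.60×10^-19)(2.55×10^-3)] = 9.87 m.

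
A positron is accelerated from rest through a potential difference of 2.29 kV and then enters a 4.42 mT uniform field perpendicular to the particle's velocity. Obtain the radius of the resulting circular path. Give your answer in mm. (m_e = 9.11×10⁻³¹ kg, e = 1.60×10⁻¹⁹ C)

The kinetic energy gained is K = qV = (1×1.60×10^-19)(2290) = 3.66×10^-16 J.
v = √(2K/m) = 2.84×10^7 m/s.
r = mv/(qB) = (9.11×10^-31)(2.84×10^7) / [(1×1.60×10^-19)(4.42×10^-3)] = 0.0365 m.

r ≈ 36.5 mm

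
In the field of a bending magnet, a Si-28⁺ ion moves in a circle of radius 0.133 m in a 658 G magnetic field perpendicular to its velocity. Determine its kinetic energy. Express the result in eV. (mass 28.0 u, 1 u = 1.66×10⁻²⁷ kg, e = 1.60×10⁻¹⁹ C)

K ≈ 132 eV

v = qBr/m = (1×1.60×10^-19)(0.0658)(0.133) / (4.65×10^-26) = 3.01×10^4 m/s.
K = ½mv² = 0.5·(4.65×10^-26)·(3.01×10^4)² = 2.11×10^-17 J = 132 eV.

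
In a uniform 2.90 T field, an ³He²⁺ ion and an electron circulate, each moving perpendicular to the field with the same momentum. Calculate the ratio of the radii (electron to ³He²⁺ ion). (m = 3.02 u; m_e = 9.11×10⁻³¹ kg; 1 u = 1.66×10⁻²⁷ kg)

r = p/(qB) ⇒ at equal p, r ∝ 1/q.
r_{electron}/r_{³He²⁺ ion} = 2.00.

ratio ≈ 2.00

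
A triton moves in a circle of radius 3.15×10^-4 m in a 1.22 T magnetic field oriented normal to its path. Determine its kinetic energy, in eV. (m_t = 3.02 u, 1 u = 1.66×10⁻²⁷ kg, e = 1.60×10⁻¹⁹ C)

K ≈ 2.36 eV

v = qBr/m = (1×1.60×10^-19)(1.22)(3.15×10^-4) / (5.01×10^-27) = 1.23×10^4 m/s.
K = ½mv² = 0.5·(5.01×10^-27)·(1.23×10^4)² = 3.77×10^-19 J = 2.36 eV.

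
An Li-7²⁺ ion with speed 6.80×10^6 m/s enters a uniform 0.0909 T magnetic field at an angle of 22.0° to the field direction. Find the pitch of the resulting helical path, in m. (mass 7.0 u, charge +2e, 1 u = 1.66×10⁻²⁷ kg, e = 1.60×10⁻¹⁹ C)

The velocity component along B is v∥ = v cos22.0° = 6.30×10^6 m/s.
The cyclotron period T = 2πm/(qB) = 2.51×10^-6 s is set by m, q, B alone.
Pitch = v∥·T = (6.30×10^6)(2.51×10^-6) = 15.8 m.

pitch ≈ 15.8 m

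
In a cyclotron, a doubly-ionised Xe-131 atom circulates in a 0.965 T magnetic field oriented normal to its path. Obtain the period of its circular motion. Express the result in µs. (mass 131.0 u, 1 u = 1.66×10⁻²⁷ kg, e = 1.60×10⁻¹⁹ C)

The cyclotron period is independent of speed: T = 2πm/(qB).
T = 2π(2.17×10^-25) / [(2×1.60×10^-19)(0.965)] = 4.42×10^-6 s.

T ≈ 4.42 µs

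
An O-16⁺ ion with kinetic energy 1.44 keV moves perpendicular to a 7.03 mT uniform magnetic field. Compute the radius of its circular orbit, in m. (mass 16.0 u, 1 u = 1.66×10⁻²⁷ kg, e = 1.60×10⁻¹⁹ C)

r ≈ 3.11 m

Convert the energy: K = 1.44 keV = 2.30×10^-16 J.
v = √(2K/m) = √(2·2.30×10^-16/2.66×10^-26) = 1.32×10^5 m/s.
r = mv/(qB) = (2.66×10^-26)(1.32×10^5) / [(1×1.60×10^-19)(7.03×10^-3)] = 3.11 m.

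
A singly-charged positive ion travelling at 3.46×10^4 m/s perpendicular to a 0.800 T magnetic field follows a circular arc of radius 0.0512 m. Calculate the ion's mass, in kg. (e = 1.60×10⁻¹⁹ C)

m ≈ 1.89×10^-25 kg

qvB = mv²/r ⇒ m = qBr/v.
m = (1×1.60×10^-19)(0.800)(0.0512) / (3.46×10^4) = 1.89×10^-25 kg.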